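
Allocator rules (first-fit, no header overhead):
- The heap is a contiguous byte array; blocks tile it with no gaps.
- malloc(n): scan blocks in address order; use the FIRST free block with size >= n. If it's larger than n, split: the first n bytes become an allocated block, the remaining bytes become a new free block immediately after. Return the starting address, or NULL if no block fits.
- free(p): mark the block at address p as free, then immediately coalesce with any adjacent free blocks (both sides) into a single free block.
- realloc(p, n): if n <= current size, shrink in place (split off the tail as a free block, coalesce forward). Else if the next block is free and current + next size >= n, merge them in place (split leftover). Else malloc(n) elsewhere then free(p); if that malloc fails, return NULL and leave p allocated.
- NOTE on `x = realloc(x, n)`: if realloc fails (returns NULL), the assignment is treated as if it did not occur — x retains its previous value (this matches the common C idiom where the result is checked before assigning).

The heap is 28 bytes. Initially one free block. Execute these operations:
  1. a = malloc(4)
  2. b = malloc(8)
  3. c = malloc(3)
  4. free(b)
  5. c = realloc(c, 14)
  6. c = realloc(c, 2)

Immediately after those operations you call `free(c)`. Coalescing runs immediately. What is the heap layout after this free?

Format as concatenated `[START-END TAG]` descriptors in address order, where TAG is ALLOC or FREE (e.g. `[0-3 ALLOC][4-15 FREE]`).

Answer: [0-3 ALLOC][4-27 FREE]

Derivation:
Op 1: a = malloc(4) -> a = 0; heap: [0-3 ALLOC][4-27 FREE]
Op 2: b = malloc(8) -> b = 4; heap: [0-3 ALLOC][4-11 ALLOC][12-27 FREE]
Op 3: c = malloc(3) -> c = 12; heap: [0-3 ALLOC][4-11 ALLOC][12-14 ALLOC][15-27 FREE]
Op 4: free(b) -> (freed b); heap: [0-3 ALLOC][4-11 FREE][12-14 ALLOC][15-27 FREE]
Op 5: c = realloc(c, 14) -> c = 12; heap: [0-3 ALLOC][4-11 FREE][12-25 ALLOC][26-27 FREE]
Op 6: c = realloc(c, 2) -> c = 12; heap: [0-3 ALLOC][4-11 FREE][12-13 ALLOC][14-27 FREE]
free(c): c = 12 -> block [12-13 ALLOC]; mark free, coalesce with adjacent free neighbors -> [0-3 ALLOC][4-27 FREE]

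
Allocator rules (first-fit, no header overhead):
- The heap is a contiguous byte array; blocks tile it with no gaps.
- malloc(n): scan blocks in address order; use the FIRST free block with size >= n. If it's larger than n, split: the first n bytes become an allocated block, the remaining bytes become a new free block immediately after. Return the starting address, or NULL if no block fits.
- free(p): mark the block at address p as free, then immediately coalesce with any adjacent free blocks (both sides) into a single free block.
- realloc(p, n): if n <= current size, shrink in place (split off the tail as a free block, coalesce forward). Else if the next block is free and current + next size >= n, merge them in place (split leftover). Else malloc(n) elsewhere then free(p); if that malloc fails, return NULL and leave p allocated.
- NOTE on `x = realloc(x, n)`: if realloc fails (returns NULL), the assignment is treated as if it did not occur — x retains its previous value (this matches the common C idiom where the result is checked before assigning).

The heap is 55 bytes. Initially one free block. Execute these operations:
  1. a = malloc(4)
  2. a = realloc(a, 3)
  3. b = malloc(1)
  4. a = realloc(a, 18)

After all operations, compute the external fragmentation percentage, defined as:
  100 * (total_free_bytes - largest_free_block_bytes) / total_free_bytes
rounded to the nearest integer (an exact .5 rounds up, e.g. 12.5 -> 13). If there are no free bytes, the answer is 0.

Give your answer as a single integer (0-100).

Op 1: a = malloc(4) -> a = 0; heap: [0-3 ALLOC][4-54 FREE]
Op 2: a = realloc(a, 3) -> a = 0; heap: [0-2 ALLOC][3-54 FREE]
Op 3: b = malloc(1) -> b = 3; heap: [0-2 ALLOC][3-3 ALLOC][4-54 FREE]
Op 4: a = realloc(a, 18) -> a = 4; heap: [0-2 FREE][3-3 ALLOC][4-21 ALLOC][22-54 FREE]
Free blocks: [3 33] total_free=36 largest=33 -> 100*(36-33)/36 = 300/36 ≈ 8.333 -> rounds to 8

Answer: 8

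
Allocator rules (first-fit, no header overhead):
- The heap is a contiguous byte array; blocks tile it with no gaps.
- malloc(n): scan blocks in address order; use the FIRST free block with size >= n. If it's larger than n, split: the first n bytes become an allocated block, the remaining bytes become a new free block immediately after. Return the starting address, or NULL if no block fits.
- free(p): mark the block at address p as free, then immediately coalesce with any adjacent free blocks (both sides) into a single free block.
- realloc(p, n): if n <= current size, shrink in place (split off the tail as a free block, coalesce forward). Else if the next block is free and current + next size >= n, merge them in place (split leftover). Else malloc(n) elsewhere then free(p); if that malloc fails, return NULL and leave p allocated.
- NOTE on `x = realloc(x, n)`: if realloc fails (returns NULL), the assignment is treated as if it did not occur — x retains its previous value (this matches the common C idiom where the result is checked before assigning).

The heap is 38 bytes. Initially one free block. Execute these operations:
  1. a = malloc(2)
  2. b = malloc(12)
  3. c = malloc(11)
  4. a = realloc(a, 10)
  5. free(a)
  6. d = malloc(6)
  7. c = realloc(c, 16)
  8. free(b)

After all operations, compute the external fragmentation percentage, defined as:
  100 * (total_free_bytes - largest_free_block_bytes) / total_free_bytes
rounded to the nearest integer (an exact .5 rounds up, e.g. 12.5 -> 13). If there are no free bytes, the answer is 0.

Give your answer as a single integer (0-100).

Answer: 33

Derivation:
Op 1: a = malloc(2) -> a = 0; heap: [0-1 ALLOC][2-37 FREE]
Op 2: b = malloc(12) -> b = 2; heap: [0-1 ALLOC][2-13 ALLOC][14-37 FREE]
Op 3: c = malloc(11) -> c = 14; heap: [0-1 ALLOC][2-13 ALLOC][14-24 ALLOC][25-37 FREE]
Op 4: a = realloc(a, 10) -> a = 25; heap: [0-1 FREE][2-13 ALLOC][14-24 ALLOC][25-34 ALLOC][35-37 FREE]
Op 5: free(a) -> (freed a); heap: [0-1 FREE][2-13 ALLOC][14-24 ALLOC][25-37 FREE]
Op 6: d = malloc(6) -> d = 25; heap: [0-1 FREE][2-13 ALLOC][14-24 ALLOC][25-30 ALLOC][31-37 FREE]
Op 7: c = realloc(c, 16) -> NULL (c unchanged); heap: [0-1 FREE][2-13 ALLOC][14-24 ALLOC][25-30 ALLOC][31-37 FREE]
Op 8: free(b) -> (freed b); heap: [0-13 FREE][14-24 ALLOC][25-30 ALLOC][31-37 FREE]
Free blocks: [14 7] total_free=21 largest=14 -> 100*(21-14)/21 = 700/21 ≈ 33.333 -> rounds to 33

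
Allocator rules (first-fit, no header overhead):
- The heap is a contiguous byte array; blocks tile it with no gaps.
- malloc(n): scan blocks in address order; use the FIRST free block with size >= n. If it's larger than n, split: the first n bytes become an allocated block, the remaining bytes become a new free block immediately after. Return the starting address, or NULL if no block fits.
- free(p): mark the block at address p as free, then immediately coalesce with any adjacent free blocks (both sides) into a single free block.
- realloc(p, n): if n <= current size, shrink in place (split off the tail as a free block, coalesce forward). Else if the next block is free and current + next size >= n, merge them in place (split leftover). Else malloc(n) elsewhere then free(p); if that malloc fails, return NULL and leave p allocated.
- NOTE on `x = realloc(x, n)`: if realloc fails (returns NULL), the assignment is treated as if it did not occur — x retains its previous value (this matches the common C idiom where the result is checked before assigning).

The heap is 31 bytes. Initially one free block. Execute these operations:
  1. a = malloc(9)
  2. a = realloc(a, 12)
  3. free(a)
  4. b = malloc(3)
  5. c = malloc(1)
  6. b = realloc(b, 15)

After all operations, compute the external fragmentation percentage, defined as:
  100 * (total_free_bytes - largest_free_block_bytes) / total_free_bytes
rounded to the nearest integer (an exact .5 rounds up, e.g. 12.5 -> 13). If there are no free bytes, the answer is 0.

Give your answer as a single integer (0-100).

Answer: 20

Derivation:
Op 1: a = malloc(9) -> a = 0; heap: [0-8 ALLOC][9-30 FREE]
Op 2: a = realloc(a, 12) -> a = 0; heap: [0-11 ALLOC][12-30 FREE]
Op 3: free(a) -> (freed a); heap: [0-30 FREE]
Op 4: b = malloc(3) -> b = 0; heap: [0-2 ALLOC][3-30 FREE]
Op 5: c = malloc(1) -> c = 3; heap: [0-2 ALLOC][3-3 ALLOC][4-30 FREE]
Op 6: b = realloc(b, 15) -> b = 4; heap: [0-2 FREE][3-3 ALLOC][4-18 ALLOC][19-30 FREE]
Free blocks: [3 12] total_free=15 largest=12 -> 100*(15-12)/15 = 300/15 = 20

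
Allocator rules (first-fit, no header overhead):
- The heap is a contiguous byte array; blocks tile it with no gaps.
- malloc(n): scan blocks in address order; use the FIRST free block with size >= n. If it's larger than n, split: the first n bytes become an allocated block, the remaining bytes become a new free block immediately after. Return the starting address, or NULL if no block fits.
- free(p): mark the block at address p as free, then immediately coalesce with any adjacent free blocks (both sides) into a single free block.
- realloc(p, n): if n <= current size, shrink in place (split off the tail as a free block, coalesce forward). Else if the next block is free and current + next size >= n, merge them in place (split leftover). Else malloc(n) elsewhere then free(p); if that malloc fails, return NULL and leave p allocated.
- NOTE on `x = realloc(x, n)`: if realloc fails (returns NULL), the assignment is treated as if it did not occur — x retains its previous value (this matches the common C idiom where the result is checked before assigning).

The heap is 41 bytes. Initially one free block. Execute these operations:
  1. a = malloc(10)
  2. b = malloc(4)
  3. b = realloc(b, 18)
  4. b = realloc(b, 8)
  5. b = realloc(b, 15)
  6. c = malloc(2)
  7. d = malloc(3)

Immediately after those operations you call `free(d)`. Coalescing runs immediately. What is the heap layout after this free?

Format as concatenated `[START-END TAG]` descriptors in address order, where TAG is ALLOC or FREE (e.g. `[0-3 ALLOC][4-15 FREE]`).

Answer: [0-9 ALLOC][10-24 ALLOC][25-26 ALLOC][27-40 FREE]

Derivation:
Op 1: a = malloc(10) -> a = 0; heap: [0-9 ALLOC][10-40 FREE]
Op 2: b = malloc(4) -> b = 10; heap: [0-9 ALLOC][10-13 ALLOC][14-40 FREE]
Op 3: b = realloc(b, 18) -> b = 10; heap: [0-9 ALLOC][10-27 ALLOC][28-40 FREE]
Op 4: b = realloc(b, 8) -> b = 10; heap: [0-9 ALLOC][10-17 ALLOC][18-40 FREE]
Op 5: b = realloc(b, 15) -> b = 10; heap: [0-9 ALLOC][10-24 ALLOC][25-40 FREE]
Op 6: c = malloc(2) -> c = 25; heap: [0-9 ALLOC][10-24 ALLOC][25-26 ALLOC][27-40 FREE]
Op 7: d = malloc(3) -> d = 27; heap: [0-9 ALLOC][10-24 ALLOC][25-26 ALLOC][27-29 ALLOC][30-40 FREE]
free(d): d = 27 -> block [27-29 ALLOC]; mark free, coalesce with adjacent free neighbors -> [0-9 ALLOC][10-24 ALLOC][25-26 ALLOC][27-40 FREE]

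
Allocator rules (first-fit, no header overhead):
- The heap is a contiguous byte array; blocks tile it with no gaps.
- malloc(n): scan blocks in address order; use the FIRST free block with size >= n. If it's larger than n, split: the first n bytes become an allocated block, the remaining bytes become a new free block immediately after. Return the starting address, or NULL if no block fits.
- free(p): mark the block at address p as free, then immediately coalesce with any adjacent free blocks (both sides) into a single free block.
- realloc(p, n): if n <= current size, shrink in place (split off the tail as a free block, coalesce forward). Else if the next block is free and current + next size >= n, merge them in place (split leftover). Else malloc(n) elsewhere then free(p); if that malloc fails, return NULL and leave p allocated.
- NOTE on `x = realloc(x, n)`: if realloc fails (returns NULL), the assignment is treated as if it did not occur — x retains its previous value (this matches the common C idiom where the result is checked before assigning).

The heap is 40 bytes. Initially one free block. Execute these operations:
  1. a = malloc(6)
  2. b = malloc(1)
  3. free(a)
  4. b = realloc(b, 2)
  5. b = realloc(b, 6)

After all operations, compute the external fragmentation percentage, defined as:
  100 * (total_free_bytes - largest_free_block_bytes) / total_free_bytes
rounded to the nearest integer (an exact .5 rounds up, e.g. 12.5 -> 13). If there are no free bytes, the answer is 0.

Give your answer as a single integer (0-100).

Op 1: a = malloc(6) -> a = 0; heap: [0-5 ALLOC][6-39 FREE]
Op 2: b = malloc(1) -> b = 6; heap: [0-5 ALLOC][6-6 ALLOC][7-39 FREE]
Op 3: free(a) -> (freed a); heap: [0-5 FREE][6-6 ALLOC][7-39 FREE]
Op 4: b = realloc(b, 2) -> b = 6; heap: [0-5 FREE][6-7 ALLOC][8-39 FREE]
Op 5: b = realloc(b, 6) -> b = 6; heap: [0-5 FREE][6-11 ALLOC][12-39 FREE]
Free blocks: [6 28] total_free=34 largest=28 -> 100*(34-28)/34 = 600/34 ≈ 17.647 -> rounds to 18

Answer: 18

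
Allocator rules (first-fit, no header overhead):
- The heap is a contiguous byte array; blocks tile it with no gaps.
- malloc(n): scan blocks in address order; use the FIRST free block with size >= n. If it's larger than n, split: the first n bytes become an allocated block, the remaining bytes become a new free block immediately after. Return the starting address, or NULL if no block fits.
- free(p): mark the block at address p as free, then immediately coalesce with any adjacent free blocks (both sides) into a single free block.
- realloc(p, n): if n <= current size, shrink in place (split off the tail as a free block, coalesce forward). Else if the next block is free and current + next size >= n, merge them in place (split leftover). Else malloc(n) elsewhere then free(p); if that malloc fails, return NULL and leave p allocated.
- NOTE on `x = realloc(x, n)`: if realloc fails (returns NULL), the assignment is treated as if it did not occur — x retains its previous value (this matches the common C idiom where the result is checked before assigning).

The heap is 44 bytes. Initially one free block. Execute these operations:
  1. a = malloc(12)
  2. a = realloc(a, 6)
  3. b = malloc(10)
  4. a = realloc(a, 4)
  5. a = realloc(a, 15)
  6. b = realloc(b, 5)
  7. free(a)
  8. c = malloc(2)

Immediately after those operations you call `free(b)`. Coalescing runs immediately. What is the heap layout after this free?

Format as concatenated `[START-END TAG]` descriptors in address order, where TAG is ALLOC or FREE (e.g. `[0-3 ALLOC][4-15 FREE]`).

Op 1: a = malloc(12) -> a = 0; heap: [0-11 ALLOC][12-43 FREE]
Op 2: a = realloc(a, 6) -> a = 0; heap: [0-5 ALLOC][6-43 FREE]
Op 3: b = malloc(10) -> b = 6; heap: [0-5 ALLOC][6-15 ALLOC][16-43 FREE]
Op 4: a = realloc(a, 4) -> a = 0; heap: [0-3 ALLOC][4-5 FREE][6-15 ALLOC][16-43 FREE]
Op 5: a = realloc(a, 15) -> a = 16; heap: [0-5 FREE][6-15 ALLOC][16-30 ALLOC][31-43 FREE]
Op 6: b = realloc(b, 5) -> b = 6; heap: [0-5 FREE][6-10 ALLOC][11-15 FREE][16-30 ALLOC][31-43 FREE]
Op 7: free(a) -> (freed a); heap: [0-5 FREE][6-10 ALLOC][11-43 FREE]
Op 8: c = malloc(2) -> c = 0; heap: [0-1 ALLOC][2-5 FREE][6-10 ALLOC][11-43 FREE]
free(b): b = 6 -> block [6-10 ALLOC]; mark free, coalesce with adjacent free neighbors -> [0-1 ALLOC][2-43 FREE]

Answer: [0-1 ALLOC][2-43 FREE]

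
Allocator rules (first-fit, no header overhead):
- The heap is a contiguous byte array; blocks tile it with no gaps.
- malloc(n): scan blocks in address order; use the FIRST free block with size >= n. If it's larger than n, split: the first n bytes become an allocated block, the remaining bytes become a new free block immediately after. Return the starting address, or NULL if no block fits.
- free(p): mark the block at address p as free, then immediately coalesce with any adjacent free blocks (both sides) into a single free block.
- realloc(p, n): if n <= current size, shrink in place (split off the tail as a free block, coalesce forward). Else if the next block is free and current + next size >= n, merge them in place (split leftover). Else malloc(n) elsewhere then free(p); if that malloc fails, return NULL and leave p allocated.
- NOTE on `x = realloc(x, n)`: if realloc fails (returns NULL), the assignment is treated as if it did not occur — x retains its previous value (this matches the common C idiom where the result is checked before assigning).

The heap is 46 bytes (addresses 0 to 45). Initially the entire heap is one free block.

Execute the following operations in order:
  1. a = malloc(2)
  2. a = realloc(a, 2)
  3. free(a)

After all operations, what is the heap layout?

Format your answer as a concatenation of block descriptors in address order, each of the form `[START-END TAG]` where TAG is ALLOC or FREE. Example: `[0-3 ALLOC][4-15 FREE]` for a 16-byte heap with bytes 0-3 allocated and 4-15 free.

Op 1: a = malloc(2) -> a = 0; heap: [0-1 ALLOC][2-45 FREE]
Op 2: a = realloc(a, 2) -> a = 0; heap: [0-1 ALLOC][2-45 FREE]
Op 3: free(a) -> (freed a); heap: [0-45 FREE]

Answer: [0-45 FREE]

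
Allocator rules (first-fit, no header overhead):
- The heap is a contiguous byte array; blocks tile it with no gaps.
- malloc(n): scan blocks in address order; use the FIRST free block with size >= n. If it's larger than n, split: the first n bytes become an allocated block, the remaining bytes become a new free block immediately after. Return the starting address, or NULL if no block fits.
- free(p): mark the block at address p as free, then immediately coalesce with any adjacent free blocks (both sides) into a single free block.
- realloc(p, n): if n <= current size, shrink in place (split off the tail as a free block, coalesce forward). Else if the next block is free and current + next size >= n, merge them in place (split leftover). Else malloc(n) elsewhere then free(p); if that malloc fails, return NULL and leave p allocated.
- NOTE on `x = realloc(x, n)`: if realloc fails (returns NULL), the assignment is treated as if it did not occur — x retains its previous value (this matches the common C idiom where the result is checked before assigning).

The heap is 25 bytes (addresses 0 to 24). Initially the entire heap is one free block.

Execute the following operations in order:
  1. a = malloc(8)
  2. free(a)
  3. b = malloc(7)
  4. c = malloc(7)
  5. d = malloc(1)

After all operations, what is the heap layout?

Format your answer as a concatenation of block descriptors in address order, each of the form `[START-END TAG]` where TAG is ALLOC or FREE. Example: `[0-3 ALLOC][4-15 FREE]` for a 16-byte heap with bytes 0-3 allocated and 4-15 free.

Op 1: a = malloc(8) -> a = 0; heap: [0-7 ALLOC][8-24 FREE]
Op 2: free(a) -> (freed a); heap: [0-24 FREE]
Op 3: b = malloc(7) -> b = 0; heap: [0-6 ALLOC][7-24 FREE]
Op 4: c = malloc(7) -> c = 7; heap: [0-6 ALLOC][7-13 ALLOC][14-24 FREE]
Op 5: d = malloc(1) -> d = 14; heap: [0-6 ALLOC][7-13 ALLOC][14-14 ALLOC][15-24 FREE]

Answer: [0-6 ALLOC][7-13 ALLOC][14-14 ALLOC][15-24 FREE]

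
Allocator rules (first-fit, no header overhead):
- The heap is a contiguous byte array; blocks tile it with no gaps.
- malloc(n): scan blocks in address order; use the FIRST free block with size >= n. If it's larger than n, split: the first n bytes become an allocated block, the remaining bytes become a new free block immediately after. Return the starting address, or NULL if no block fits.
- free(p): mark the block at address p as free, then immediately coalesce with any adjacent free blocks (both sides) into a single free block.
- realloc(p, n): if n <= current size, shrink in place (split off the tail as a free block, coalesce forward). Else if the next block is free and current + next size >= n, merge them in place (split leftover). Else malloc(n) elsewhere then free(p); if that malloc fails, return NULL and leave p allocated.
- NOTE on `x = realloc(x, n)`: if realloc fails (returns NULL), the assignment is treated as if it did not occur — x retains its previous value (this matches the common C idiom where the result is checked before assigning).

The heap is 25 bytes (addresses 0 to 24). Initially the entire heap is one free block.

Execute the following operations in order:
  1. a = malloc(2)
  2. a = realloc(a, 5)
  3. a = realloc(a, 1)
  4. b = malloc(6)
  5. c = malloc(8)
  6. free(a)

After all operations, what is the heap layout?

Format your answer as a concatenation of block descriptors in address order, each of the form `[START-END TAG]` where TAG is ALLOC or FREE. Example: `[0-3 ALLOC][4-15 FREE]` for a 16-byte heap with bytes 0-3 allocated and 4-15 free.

Answer: [0-0 FREE][1-6 ALLOC][7-14 ALLOC][15-24 FREE]

Derivation:
Op 1: a = malloc(2) -> a = 0; heap: [0-1 ALLOC][2-24 FREE]
Op 2: a = realloc(a, 5) -> a = 0; heap: [0-4 ALLOC][5-24 FREE]
Op 3: a = realloc(a, 1) -> a = 0; heap: [0-0 ALLOC][1-24 FREE]
Op 4: b = malloc(6) -> b = 1; heap: [0-0 ALLOC][1-6 ALLOC][7-24 FREE]
Op 5: c = malloc(8) -> c = 7; heap: [0-0 ALLOC][1-6 ALLOC][7-14 ALLOC][15-24 FREE]
Op 6: free(a) -> (freed a); heap: [0-0 FREE][1-6 ALLOC][7-14 ALLOC][15-24 FREE]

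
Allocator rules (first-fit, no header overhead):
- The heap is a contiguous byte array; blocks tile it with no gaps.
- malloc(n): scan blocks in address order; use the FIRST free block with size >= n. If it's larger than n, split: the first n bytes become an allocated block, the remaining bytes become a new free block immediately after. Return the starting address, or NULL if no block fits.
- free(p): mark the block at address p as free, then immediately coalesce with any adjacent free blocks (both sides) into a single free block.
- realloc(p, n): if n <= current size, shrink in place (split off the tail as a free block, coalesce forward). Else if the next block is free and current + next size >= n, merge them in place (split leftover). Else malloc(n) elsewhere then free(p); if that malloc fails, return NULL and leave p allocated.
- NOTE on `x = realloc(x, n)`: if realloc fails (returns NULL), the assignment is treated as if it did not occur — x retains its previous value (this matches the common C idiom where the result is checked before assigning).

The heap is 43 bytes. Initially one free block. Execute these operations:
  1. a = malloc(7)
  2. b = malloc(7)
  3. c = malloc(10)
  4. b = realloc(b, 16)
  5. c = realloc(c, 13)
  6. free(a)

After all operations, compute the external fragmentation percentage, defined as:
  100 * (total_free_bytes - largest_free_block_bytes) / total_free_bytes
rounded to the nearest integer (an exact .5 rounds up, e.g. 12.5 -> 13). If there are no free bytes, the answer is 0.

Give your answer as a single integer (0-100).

Op 1: a = malloc(7) -> a = 0; heap: [0-6 ALLOC][7-42 FREE]
Op 2: b = malloc(7) -> b = 7; heap: [0-6 ALLOC][7-13 ALLOC][14-42 FREE]
Op 3: c = malloc(10) -> c = 14; heap: [0-6 ALLOC][7-13 ALLOC][14-23 ALLOC][24-42 FREE]
Op 4: b = realloc(b, 16) -> b = 24; heap: [0-6 ALLOC][7-13 FREE][14-23 ALLOC][24-39 ALLOC][40-42 FREE]
Op 5: c = realloc(c, 13) -> NULL (c unchanged); heap: [0-6 ALLOC][7-13 FREE][14-23 ALLOC][24-39 ALLOC][40-42 FREE]
Op 6: free(a) -> (freed a); heap: [0-13 FREE][14-23 ALLOC][24-39 ALLOC][40-42 FREE]
Free blocks: [14 3] total_free=17 largest=14 -> 100*(17-14)/17 = 300/17 ≈ 17.647 -> rounds to 18

Answer: 18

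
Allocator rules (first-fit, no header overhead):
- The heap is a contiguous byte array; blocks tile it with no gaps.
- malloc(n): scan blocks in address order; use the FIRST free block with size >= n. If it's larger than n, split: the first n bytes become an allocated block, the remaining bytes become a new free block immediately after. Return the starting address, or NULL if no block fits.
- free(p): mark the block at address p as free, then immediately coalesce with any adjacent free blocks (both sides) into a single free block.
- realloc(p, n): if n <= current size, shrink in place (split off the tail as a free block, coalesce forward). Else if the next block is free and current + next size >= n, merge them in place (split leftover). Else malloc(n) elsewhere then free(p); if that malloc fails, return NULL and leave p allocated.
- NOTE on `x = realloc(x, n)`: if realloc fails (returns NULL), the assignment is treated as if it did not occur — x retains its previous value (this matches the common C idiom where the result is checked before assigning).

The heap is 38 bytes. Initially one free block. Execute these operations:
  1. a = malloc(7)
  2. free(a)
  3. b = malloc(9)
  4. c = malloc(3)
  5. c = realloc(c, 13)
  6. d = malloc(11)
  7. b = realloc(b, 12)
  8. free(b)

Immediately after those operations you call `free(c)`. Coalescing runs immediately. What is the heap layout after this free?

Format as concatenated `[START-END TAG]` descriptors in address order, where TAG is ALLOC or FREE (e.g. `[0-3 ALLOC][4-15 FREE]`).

Op 1: a = malloc(7) -> a = 0; heap: [0-6 ALLOC][7-37 FREE]
Op 2: free(a) -> (freed a); heap: [0-37 FREE]
Op 3: b = malloc(9) -> b = 0; heap: [0-8 ALLOC][9-37 FREE]
Op 4: c = malloc(3) -> c = 9; heap: [0-8 ALLOC][9-11 ALLOC][12-37 FREE]
Op 5: c = realloc(c, 13) -> c = 9; heap: [0-8 ALLOC][9-21 ALLOC][22-37 FREE]
Op 6: d = malloc(11) -> d = 22; heap: [0-8 ALLOC][9-21 ALLOC][22-32 ALLOC][33-37 FREE]
Op 7: b = realloc(b, 12) -> NULL (b unchanged); heap: [0-8 ALLOC][9-21 ALLOC][22-32 ALLOC][33-37 FREE]
Op 8: free(b) -> (freed b); heap: [0-8 FREE][9-21 ALLOC][22-32 ALLOC][33-37 FREE]
free(c): c = 9 -> block [9-21 ALLOC]; mark free, coalesce with adjacent free neighbors -> [0-21 FREE][22-32 ALLOC][33-37 FREE]

Answer: [0-21 FREE][22-32 ALLOC][33-37 FREE]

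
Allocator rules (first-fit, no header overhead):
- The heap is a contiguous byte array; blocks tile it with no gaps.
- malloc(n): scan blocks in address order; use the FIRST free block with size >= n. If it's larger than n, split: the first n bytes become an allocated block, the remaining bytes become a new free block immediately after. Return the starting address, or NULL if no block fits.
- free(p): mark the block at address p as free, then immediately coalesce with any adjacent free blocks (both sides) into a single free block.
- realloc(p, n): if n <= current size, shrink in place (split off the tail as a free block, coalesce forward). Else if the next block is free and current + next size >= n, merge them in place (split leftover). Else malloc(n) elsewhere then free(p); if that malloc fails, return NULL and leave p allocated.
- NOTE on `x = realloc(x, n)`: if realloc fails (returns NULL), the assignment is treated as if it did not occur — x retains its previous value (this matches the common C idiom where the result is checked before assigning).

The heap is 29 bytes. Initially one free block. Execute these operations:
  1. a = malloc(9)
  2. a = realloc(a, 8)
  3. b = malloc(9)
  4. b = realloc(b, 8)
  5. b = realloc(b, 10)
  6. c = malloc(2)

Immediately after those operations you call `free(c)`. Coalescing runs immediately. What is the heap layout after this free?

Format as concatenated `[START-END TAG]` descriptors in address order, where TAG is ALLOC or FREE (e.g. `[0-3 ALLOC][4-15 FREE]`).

Answer: [0-7 ALLOC][8-17 ALLOC][18-28 FREE]

Derivation:
Op 1: a = malloc(9) -> a = 0; heap: [0-8 ALLOC][9-28 FREE]
Op 2: a = realloc(a, 8) -> a = 0; heap: [0-7 ALLOC][8-28 FREE]
Op 3: b = malloc(9) -> b = 8; heap: [0-7 ALLOC][8-16 ALLOC][17-28 FREE]
Op 4: b = realloc(b, 8) -> b = 8; heap: [0-7 ALLOC][8-15 ALLOC][16-28 FREE]
Op 5: b = realloc(b, 10) -> b = 8; heap: [0-7 ALLOC][8-17 ALLOC][18-28 FREE]
Op 6: c = malloc(2) -> c = 18; heap: [0-7 ALLOC][8-17 ALLOC][18-19 ALLOC][20-28 FREE]
free(c): c = 18 -> block [18-19 ALLOC]; mark free, coalesce with adjacent free neighbors -> [0-7 ALLOC][8-17 ALLOC][18-28 FREE]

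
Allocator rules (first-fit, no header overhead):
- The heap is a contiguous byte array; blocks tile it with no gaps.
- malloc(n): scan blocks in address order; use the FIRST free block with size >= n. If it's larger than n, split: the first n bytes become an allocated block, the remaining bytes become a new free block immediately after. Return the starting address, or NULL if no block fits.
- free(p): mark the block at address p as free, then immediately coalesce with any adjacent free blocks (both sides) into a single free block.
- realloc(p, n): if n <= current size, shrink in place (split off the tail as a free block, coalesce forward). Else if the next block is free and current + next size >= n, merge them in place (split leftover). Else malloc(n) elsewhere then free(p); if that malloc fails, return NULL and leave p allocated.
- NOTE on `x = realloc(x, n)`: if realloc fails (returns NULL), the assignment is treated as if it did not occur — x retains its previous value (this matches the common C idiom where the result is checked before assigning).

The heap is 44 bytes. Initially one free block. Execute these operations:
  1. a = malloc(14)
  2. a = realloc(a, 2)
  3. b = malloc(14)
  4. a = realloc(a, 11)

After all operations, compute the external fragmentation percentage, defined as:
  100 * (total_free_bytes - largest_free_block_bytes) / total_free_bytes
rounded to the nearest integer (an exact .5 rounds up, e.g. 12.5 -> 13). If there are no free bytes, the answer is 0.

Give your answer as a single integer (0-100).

Answer: 11

Derivation:
Op 1: a = malloc(14) -> a = 0; heap: [0-13 ALLOC][14-43 FREE]
Op 2: a = realloc(a, 2) -> a = 0; heap: [0-1 ALLOC][2-43 FREE]
Op 3: b = malloc(14) -> b = 2; heap: [0-1 ALLOC][2-15 ALLOC][16-43 FREE]
Op 4: a = realloc(a, 11) -> a = 16; heap: [0-1 FREE][2-15 ALLOC][16-26 ALLOC][27-43 FREE]
Free blocks: [2 17] total_free=19 largest=17 -> 100*(19-17)/19 = 200/19 ≈ 10.526 -> rounds to 11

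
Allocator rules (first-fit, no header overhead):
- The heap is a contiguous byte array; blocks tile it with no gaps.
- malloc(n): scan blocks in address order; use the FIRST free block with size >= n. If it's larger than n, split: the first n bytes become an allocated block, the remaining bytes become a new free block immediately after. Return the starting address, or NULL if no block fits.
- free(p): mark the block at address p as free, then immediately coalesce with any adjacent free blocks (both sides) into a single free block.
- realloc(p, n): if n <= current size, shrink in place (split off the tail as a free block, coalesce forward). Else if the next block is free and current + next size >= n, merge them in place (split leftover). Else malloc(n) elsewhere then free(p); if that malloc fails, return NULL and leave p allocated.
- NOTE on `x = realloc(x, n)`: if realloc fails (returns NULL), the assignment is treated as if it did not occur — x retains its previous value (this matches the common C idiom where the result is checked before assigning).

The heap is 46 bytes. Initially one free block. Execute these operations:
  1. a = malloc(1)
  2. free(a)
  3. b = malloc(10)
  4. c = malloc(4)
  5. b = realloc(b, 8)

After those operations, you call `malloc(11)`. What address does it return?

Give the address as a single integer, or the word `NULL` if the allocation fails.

Answer: 14

Derivation:
Op 1: a = malloc(1) -> a = 0; heap: [0-0 ALLOC][1-45 FREE]
Op 2: free(a) -> (freed a); heap: [0-45 FREE]
Op 3: b = malloc(10) -> b = 0; heap: [0-9 ALLOC][10-45 FREE]
Op 4: c = malloc(4) -> c = 10; heap: [0-9 ALLOC][10-13 ALLOC][14-45 FREE]
Op 5: b = realloc(b, 8) -> b = 0; heap: [0-7 ALLOC][8-9 FREE][10-13 ALLOC][14-45 FREE]
malloc(11): first-fit scan over [0-7 ALLOC][8-9 FREE][10-13 ALLOC][14-45 FREE] -> 14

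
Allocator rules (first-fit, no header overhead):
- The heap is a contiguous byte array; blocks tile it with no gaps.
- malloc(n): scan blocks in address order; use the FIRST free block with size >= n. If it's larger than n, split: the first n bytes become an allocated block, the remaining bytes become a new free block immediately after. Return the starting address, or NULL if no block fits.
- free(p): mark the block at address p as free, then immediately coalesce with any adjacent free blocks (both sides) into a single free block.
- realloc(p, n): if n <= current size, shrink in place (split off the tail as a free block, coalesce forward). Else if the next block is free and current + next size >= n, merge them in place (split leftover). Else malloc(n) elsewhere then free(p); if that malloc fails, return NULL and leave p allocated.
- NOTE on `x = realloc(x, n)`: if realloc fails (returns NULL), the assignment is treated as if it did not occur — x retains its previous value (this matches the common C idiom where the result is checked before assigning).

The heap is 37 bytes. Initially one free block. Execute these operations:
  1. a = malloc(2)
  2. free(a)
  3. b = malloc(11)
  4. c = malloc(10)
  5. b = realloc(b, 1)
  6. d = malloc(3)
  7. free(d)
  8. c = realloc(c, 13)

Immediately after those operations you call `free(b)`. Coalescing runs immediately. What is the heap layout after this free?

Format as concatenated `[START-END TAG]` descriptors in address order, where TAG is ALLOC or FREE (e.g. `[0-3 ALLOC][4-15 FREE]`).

Op 1: a = malloc(2) -> a = 0; heap: [0-1 ALLOC][2-36 FREE]
Op 2: free(a) -> (freed a); heap: [0-36 FREE]
Op 3: b = malloc(11) -> b = 0; heap: [0-10 ALLOC][11-36 FREE]
Op 4: c = malloc(10) -> c = 11; heap: [0-10 ALLOC][11-20 ALLOC][21-36 FREE]
Op 5: b = realloc(b, 1) -> b = 0; heap: [0-0 ALLOC][1-10 FREE][11-20 ALLOC][21-36 FREE]
Op 6: d = malloc(3) -> d = 1; heap: [0-0 ALLOC][1-3 ALLOC][4-10 FREE][11-20 ALLOC][21-36 FREE]
Op 7: free(d) -> (freed d); heap: [0-0 ALLOC][1-10 FREE][11-20 ALLOC][21-36 FREE]
Op 8: c = realloc(c, 13) -> c = 11; heap: [0-0 ALLOC][1-10 FREE][11-23 ALLOC][24-36 FREE]
free(b): b = 0 -> block [0-0 ALLOC]; mark free, coalesce with adjacent free neighbors -> [0-10 FREE][11-23 ALLOC][24-36 FREE]

Answer: [0-10 FREE][11-23 ALLOC][24-36 FREE]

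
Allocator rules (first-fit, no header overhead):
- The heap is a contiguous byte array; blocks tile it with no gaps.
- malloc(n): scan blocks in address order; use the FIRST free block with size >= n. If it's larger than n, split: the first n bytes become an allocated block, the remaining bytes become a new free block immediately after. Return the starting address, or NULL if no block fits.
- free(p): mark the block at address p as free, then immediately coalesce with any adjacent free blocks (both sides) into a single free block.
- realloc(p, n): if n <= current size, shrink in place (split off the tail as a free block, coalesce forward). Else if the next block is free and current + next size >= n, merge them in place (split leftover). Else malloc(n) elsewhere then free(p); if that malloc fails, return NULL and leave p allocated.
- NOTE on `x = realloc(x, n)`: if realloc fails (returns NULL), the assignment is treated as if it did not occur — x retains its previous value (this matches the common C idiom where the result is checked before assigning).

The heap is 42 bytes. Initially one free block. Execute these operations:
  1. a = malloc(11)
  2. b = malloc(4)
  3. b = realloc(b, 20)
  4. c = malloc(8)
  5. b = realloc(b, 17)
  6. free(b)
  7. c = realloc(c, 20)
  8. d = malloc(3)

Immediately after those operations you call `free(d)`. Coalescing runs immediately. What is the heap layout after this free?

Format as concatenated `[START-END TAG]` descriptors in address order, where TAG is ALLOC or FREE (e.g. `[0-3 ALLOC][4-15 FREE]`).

Answer: [0-10 ALLOC][11-30 ALLOC][31-41 FREE]

Derivation:
Op 1: a = malloc(11) -> a = 0; heap: [0-10 ALLOC][11-41 FREE]
Op 2: b = malloc(4) -> b = 11; heap: [0-10 ALLOC][11-14 ALLOC][15-41 FREE]
Op 3: b = realloc(b, 20) -> b = 11; heap: [0-10 ALLOC][11-30 ALLOC][31-41 FREE]
Op 4: c = malloc(8) -> c = 31; heap: [0-10 ALLOC][11-30 ALLOC][31-38 ALLOC][39-41 FREE]
Op 5: b = realloc(b, 17) -> b = 11; heap: [0-10 ALLOC][11-27 ALLOC][28-30 FREE][31-38 ALLOC][39-41 FREE]
Op 6: free(b) -> (freed b); heap: [0-10 ALLOC][11-30 FREE][31-38 ALLOC][39-41 FREE]
Op 7: c = realloc(c, 20) -> c = 11; heap: [0-10 ALLOC][11-30 ALLOC][31-41 FREE]
Op 8: d = malloc(3) -> d = 31; heap: [0-10 ALLOC][11-30 ALLOC][31-33 ALLOC][34-41 FREE]
free(d): d = 31 -> block [31-33 ALLOC]; mark free, coalesce with adjacent free neighbors -> [0-10 ALLOC][11-30 ALLOC][31-41 FREE]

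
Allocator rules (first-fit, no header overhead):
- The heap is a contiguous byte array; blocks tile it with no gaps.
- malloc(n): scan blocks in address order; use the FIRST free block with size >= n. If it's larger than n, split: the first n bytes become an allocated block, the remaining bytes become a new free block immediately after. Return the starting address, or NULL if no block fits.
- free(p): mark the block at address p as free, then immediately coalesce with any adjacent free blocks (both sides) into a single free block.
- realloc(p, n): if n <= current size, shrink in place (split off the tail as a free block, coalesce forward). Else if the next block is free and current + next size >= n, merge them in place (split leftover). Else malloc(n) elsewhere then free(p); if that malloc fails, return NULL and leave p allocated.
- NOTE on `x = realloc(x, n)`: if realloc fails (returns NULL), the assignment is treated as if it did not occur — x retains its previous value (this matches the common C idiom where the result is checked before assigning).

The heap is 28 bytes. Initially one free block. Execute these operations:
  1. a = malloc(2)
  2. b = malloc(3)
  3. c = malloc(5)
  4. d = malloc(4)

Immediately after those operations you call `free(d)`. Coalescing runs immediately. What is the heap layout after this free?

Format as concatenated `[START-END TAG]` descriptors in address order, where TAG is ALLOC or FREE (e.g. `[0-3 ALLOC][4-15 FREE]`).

Answer: [0-1 ALLOC][2-4 ALLOC][5-9 ALLOC][10-27 FREE]

Derivation:
Op 1: a = malloc(2) -> a = 0; heap: [0-1 ALLOC][2-27 FREE]
Op 2: b = malloc(3) -> b = 2; heap: [0-1 ALLOC][2-4 ALLOC][5-27 FREE]
Op 3: c = malloc(5) -> c = 5; heap: [0-1 ALLOC][2-4 ALLOC][5-9 ALLOC][10-27 FREE]
Op 4: d = malloc(4) -> d = 10; heap: [0-1 ALLOC][2-4 ALLOC][5-9 ALLOC][10-13 ALLOC][14-27 FREE]
free(d): d = 10 -> block [10-13 ALLOC]; mark free, coalesce with adjacent free neighbors -> [0-1 ALLOC][2-4 ALLOC][5-9 ALLOC][10-27 FREE]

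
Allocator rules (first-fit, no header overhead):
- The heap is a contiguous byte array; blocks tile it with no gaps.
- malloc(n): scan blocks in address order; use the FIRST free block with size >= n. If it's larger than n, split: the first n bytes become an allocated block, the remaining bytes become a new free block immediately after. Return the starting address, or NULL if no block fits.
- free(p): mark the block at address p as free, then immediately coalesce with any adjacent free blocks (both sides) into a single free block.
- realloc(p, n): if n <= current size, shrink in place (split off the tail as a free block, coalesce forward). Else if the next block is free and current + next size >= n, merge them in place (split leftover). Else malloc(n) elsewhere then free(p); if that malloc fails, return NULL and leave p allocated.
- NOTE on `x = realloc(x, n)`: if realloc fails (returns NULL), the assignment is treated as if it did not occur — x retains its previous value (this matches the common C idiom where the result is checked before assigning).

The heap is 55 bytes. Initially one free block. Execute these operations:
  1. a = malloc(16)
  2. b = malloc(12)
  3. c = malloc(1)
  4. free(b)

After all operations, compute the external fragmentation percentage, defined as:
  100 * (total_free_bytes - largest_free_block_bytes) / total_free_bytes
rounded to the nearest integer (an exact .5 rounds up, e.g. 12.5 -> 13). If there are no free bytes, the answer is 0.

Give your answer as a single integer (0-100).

Answer: 32

Derivation:
Op 1: a = malloc(16) -> a = 0; heap: [0-15 ALLOC][16-54 FREE]
Op 2: b = malloc(12) -> b = 16; heap: [0-15 ALLOC][16-27 ALLOC][28-54 FREE]
Op 3: c = malloc(1) -> c = 28; heap: [0-15 ALLOC][16-27 ALLOC][28-28 ALLOC][29-54 FREE]
Op 4: free(b) -> (freed b); heap: [0-15 ALLOC][16-27 FREE][28-28 ALLOC][29-54 FREE]
Free blocks: [12 26] total_free=38 largest=26 -> 100*(38-26)/38 = 1200/38 ≈ 31.579 -> rounds to 32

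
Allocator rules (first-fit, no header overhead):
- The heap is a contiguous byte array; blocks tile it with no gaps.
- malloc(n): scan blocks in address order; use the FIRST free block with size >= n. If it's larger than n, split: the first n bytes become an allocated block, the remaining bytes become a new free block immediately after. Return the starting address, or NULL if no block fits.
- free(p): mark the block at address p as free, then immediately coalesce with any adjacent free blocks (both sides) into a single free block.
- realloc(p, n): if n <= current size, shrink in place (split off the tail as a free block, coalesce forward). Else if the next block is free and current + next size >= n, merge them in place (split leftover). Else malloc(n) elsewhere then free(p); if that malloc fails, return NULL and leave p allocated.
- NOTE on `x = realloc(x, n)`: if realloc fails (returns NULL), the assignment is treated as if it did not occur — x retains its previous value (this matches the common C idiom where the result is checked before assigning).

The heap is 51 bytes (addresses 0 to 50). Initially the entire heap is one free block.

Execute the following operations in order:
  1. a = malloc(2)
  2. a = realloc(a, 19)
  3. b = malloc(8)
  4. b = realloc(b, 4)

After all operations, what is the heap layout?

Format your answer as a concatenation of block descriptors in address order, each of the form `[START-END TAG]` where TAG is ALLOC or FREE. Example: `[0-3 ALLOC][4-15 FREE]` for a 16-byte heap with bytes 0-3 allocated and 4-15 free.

Op 1: a = malloc(2) -> a = 0; heap: [0-1 ALLOC][2-50 FREE]
Op 2: a = realloc(a, 19) -> a = 0; heap: [0-18 ALLOC][19-50 FREE]
Op 3: b = malloc(8) -> b = 19; heap: [0-18 ALLOC][19-26 ALLOC][27-50 FREE]
Op 4: b = realloc(b, 4) -> b = 19; heap: [0-18 ALLOC][19-22 ALLOC][23-50 FREE]

Answer: [0-18 ALLOC][19-22 ALLOC][23-50 FREE]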